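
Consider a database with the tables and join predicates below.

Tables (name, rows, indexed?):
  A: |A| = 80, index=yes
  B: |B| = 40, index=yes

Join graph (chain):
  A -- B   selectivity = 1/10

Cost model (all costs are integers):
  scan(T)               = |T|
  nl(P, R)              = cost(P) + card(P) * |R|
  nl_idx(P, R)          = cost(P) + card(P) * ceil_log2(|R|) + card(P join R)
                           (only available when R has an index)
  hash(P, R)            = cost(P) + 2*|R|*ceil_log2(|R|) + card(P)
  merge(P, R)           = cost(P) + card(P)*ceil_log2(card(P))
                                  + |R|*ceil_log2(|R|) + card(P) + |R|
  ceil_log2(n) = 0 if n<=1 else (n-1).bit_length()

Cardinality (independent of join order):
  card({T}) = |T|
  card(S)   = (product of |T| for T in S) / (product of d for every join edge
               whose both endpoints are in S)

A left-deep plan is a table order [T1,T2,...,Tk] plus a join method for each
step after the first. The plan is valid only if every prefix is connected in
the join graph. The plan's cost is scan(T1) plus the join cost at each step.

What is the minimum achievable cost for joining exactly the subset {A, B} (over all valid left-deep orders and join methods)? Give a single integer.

640

Selinger DP over subsets of {A,B}:
  {A}: scan cost=80, card=80
  {B}: scan cost=40, card=40
  {AB}: card=320; try (B,hash)→640, (A,nl_idx)→640, (B,nl_idx)→880, (A,merge)→960, (B,merge)→1000, (A,hash)→1200 …(+2); best=640 via (B,hash)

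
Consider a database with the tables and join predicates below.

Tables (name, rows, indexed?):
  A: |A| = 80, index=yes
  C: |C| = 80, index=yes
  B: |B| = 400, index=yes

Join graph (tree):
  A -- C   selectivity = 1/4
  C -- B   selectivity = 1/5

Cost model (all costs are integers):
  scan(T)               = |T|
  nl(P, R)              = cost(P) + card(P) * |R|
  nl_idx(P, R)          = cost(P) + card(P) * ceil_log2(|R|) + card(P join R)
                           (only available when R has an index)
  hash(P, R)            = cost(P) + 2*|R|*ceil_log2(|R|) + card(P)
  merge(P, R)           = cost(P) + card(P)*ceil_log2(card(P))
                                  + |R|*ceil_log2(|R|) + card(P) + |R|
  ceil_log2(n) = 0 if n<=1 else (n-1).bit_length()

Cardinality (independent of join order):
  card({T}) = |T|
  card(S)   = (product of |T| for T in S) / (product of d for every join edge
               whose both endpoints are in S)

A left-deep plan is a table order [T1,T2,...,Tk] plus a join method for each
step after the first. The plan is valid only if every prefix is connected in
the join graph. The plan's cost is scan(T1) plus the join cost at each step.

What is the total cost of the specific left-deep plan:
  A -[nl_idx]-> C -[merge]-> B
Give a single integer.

step 1: scan A: cost=80, card=80
step 2: join C via nl_idx
    card(P join C) = 80*80/(4) = 1600
    cost = 80 + 80*7 + 1600 = 2240
step 3: join B via merge
    card(P join B) = 1600*400/(5) = 128000
    cost = 2240 + 1600*11 + 400*9 + 1600 + 400 = 25440

25440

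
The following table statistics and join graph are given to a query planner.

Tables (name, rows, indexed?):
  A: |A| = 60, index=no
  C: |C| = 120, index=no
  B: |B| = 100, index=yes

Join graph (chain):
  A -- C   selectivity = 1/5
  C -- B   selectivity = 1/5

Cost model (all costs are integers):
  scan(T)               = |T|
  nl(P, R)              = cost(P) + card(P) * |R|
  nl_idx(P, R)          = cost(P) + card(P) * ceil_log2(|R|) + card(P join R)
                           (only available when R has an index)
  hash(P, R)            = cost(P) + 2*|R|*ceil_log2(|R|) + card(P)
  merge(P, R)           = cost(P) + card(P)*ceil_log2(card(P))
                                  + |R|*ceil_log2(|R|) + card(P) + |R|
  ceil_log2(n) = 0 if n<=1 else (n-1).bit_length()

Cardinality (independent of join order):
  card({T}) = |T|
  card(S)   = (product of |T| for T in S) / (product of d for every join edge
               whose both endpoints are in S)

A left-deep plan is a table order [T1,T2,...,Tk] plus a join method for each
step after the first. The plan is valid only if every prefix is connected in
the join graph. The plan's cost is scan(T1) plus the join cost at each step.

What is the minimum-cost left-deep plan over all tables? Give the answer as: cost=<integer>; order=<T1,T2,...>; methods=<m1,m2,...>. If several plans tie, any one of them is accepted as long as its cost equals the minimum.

cost=3800; order=C,A,B; methods=hash,hash

Selinger DP (subsets sized 1..n):
  {A}: scan cost=60, card=60
  {C}: scan cost=120, card=120
  {B}: scan cost=100, card=100
  {AC}: card=1440; try (A,hash)→960, (C,merge)→1440, (A,merge)→1500, (C,hash)→1800, (C,nl)→7260, (A,nl)→7320; best=960 via (A,hash)
  {BC}: card=2400; try (B,hash)→1640, (C,merge)→1860, (C,hash)→1880, (B,merge)→1880, (B,nl_idx)→3360, (C,nl)→12100 …(+1); best=1640 via (B,hash)
  {ABC}: card=28800; try (B,hash)→3800, (A,hash)→4760, (B,merge)→19040, (A,merge)→33260, (B,nl_idx)→39840, (B,nl)→144960 …(+1); best=3800 via (B,hash)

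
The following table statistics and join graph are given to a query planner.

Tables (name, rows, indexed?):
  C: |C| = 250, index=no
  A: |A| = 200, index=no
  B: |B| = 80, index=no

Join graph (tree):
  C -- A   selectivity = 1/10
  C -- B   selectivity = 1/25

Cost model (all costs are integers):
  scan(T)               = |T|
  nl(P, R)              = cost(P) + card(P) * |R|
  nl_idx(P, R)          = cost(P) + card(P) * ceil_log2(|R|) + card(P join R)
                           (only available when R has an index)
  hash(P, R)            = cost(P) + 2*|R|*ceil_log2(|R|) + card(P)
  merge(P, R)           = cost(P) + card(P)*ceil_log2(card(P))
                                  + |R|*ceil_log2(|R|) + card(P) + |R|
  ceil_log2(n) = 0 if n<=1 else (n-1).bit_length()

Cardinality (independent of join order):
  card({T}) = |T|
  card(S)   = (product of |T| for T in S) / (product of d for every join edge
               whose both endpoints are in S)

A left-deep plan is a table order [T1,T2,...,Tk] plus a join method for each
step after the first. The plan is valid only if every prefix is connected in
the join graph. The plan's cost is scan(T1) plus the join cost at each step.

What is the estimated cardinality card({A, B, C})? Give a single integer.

Tables in S: A(200), B(80), C(250)
Edges inside S: C-A(d=10), C-B(d=25)
numerator = 200 * 80 * 250 = 4000000
denominator = 10 * 25 = 250
card(S) = 4000000 / 250 = 16000

16000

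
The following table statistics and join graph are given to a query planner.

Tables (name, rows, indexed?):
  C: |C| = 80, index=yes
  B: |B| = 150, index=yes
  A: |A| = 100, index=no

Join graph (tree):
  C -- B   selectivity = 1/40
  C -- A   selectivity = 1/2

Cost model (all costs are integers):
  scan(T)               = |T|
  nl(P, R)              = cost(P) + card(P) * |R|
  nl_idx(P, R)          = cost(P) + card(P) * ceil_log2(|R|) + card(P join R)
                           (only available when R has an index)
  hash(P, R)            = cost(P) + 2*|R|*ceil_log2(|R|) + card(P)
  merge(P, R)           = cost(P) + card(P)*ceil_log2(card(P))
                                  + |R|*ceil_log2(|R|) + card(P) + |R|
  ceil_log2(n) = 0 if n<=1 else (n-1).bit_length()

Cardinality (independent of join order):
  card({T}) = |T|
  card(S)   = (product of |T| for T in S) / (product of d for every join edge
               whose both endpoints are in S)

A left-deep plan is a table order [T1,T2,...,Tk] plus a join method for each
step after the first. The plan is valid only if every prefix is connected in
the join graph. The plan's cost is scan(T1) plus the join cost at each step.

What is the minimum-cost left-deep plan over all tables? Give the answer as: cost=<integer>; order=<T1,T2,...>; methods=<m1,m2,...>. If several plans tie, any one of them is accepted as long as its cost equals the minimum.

cost=2720; order=C,B,A; methods=nl_idx,hash

Selinger DP (subsets sized 1..n):
  {C}: scan cost=80, card=80
  {B}: scan cost=150, card=150
  {A}: scan cost=100, card=100
  {BC}: card=300; try (B,nl_idx)→1020, (C,hash)→1420, (C,nl_idx)→1500, (B,merge)→2070, (C,merge)→2140, (B,hash)→2560 …(+2); best=1020 via (B,nl_idx)
  {AC}: card=4000; try (C,hash)→1320, (A,merge)→1520, (C,merge)→1540, (A,hash)→1560, (C,nl_idx)→4800, (A,nl)→8080 …(+1); best=1320 via (C,hash)
  {ABC}: card=15000; try (A,hash)→2720, (A,merge)→4820, (B,hash)→7720, (A,nl)→31020, (B,nl_idx)→48320, (B,merge)→54670 …(+1); best=2720 via (A,hash)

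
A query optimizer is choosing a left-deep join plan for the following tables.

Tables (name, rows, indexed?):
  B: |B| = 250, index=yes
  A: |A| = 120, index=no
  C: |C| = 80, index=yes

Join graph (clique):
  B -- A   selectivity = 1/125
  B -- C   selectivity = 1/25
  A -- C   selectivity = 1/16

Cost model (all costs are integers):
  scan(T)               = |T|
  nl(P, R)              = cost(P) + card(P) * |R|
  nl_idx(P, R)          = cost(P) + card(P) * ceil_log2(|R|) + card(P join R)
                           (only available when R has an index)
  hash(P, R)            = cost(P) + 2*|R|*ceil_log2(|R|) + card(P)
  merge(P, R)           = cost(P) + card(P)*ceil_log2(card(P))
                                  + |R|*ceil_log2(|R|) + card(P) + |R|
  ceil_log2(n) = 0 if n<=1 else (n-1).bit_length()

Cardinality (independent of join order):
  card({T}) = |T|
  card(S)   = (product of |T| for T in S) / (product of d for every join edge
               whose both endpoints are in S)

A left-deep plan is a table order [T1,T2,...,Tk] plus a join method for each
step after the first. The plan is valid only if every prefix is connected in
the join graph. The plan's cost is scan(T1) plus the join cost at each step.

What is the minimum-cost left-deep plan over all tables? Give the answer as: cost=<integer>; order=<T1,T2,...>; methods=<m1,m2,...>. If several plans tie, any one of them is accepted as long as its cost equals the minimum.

Selinger DP (subsets sized 1..n):
  {B}: scan cost=250, card=250
  {A}: scan cost=120, card=120
  {C}: scan cost=80, card=80
  {AB}: card=240; try (B,nl_idx)→1320, (A,hash)→2180, (B,merge)→3330, (A,merge)→3460, (B,hash)→4240, (B,nl)→30120 …(+1); best=1320 via (B,nl_idx)
  {BC}: card=800; try (B,nl_idx)→1520, (C,hash)→1620, (C,nl_idx)→2800, (B,merge)→2970, (C,merge)→3140, (B,hash)→4160 …(+2); best=1520 via (B,nl_idx)
  {AC}: card=600; try (C,hash)→1360, (C,nl_idx)→1560, (A,merge)→1680, (C,merge)→1720, (A,hash)→1840, (A,nl)→9680 …(+1); best=1360 via (C,hash)
  {ABC}: card=48; try (C,hash)→2680, (C,nl_idx)→3048, (A,hash)→4000, (C,merge)→4120, (B,hash)→5960, (B,nl_idx)→6208 …(+5); best=2680 via (C,hash)

cost=2680; order=A,B,C; methods=nl_idx,hash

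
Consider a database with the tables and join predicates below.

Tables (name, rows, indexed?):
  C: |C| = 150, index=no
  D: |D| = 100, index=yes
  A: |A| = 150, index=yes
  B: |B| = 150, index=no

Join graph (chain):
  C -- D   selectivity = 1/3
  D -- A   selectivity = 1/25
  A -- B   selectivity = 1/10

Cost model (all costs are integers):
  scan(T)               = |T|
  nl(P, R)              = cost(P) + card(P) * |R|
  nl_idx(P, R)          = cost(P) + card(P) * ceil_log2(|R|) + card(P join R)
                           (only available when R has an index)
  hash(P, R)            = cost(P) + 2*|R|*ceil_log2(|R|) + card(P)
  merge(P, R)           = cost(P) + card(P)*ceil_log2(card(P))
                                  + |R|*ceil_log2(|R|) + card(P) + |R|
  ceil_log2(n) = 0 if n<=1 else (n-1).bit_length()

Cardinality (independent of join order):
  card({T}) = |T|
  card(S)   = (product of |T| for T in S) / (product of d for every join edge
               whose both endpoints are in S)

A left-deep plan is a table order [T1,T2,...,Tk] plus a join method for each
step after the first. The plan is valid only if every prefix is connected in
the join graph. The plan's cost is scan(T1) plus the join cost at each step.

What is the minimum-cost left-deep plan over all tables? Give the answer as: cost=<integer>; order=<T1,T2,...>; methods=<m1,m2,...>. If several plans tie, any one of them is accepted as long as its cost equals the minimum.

cost=15900; order=D,A,B,C; methods=nl_idx,hash,hash

Selinger DP (subsets sized 1..n):
  {C}: scan cost=150, card=150
  {D}: scan cost=100, card=100
  {A}: scan cost=150, card=150
  {B}: scan cost=150, card=150
  {CD}: card=5000; try (D,hash)→1700, (C,merge)→2250, (D,merge)→2300, (C,hash)→2600, (D,nl_idx)→6200, (C,nl)→15100 …(+1); best=1700 via (D,hash)
  {AD}: card=600; try (A,nl_idx)→1500, (D,hash)→1700, (D,nl_idx)→1800, (A,merge)→2250, (D,merge)→2300, (A,hash)→2600 …(+2); best=1500 via (A,nl_idx)
  {AB}: card=2250; try (B,hash)→2700, (A,hash)→2700, (B,merge)→2850, (A,merge)→2850, (A,nl_idx)→3600, (B,nl)→22650 …(+1); best=2700 via (B,hash)
  {ACD}: card=30000; try (C,hash)→4500, (A,hash)→9100, (C,merge)→9450, (A,nl_idx)→71700, (A,merge)→73050, (C,nl)→91500 …(+1); best=4500 via (C,hash)
  {ABD}: card=9000; try (B,hash)→4500, (D,hash)→6350, (B,merge)→9450, (D,nl_idx)→27450, (D,merge)→32750, (B,nl)→91500 …(+1); best=4500 via (B,hash)
  {ABCD}: card=450000; try (C,hash)→15900, (B,hash)→36900, (C,merge)→140850, (B,merge)→485850, (C,nl)→1354500, (B,nl)→4504500; best=15900 via (C,hash)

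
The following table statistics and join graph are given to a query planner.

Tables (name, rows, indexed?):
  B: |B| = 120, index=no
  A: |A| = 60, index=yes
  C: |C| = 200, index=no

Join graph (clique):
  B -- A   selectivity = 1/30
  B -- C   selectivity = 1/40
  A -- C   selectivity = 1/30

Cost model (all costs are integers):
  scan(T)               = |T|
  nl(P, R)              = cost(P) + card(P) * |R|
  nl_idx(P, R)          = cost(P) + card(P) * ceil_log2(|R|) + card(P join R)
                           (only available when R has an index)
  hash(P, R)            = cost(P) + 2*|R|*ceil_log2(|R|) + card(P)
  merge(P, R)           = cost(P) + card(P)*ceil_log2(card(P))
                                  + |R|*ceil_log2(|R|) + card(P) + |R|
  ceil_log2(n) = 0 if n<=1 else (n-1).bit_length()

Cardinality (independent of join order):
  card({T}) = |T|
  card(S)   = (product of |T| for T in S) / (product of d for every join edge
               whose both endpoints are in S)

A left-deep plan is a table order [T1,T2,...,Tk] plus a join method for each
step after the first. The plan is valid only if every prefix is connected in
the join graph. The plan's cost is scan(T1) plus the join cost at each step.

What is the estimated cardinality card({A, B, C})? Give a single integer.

40

Tables in S: A(60), B(120), C(200)
Edges inside S: B-A(d=30), B-C(d=40), A-C(d=30)
numerator = 60 * 120 * 200 = 1440000
denominator = 30 * 40 * 30 = 36000
card(S) = 1440000 / 36000 = 40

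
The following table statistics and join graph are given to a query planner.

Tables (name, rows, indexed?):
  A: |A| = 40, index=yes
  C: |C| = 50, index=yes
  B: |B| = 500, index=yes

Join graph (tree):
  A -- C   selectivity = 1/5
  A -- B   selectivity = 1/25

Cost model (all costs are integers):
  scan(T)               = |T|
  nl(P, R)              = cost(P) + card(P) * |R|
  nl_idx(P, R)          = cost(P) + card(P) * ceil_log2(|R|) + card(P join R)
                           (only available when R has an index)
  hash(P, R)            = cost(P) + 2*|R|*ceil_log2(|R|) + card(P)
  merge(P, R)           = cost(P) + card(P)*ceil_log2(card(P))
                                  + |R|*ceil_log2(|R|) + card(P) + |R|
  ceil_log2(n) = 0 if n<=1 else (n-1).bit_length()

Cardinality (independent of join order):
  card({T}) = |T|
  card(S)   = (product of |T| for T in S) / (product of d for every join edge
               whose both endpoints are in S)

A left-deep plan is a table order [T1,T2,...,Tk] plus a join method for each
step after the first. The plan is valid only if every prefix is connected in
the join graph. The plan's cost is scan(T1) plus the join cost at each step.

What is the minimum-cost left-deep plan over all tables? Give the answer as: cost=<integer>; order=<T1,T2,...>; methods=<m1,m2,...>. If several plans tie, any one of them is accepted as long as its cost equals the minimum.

Selinger DP (subsets sized 1..n):
  {A}: scan cost=40, card=40
  {C}: scan cost=50, card=50
  {B}: scan cost=500, card=500
  {AC}: card=400; try (A,hash)→580, (C,merge)→670, (C,hash)→680, (C,nl_idx)→680, (A,merge)→680, (A,nl_idx)→750 …(+2); best=580 via (A,hash)
  {AB}: card=800; try (B,nl_idx)→1200, (A,hash)→1480, (A,nl_idx)→4300, (B,merge)→5320, (A,merge)→5780, (B,hash)→9080 …(+2); best=1200 via (B,nl_idx)
  {ABC}: card=8000; try (C,hash)→2600, (B,merge)→9580, (B,hash)→9980, (C,merge)→10350, (B,nl_idx)→12180, (C,nl_idx)→14000 …(+2); best=2600 via (C,hash)

cost=2600; order=A,B,C; methods=nl_idx,hash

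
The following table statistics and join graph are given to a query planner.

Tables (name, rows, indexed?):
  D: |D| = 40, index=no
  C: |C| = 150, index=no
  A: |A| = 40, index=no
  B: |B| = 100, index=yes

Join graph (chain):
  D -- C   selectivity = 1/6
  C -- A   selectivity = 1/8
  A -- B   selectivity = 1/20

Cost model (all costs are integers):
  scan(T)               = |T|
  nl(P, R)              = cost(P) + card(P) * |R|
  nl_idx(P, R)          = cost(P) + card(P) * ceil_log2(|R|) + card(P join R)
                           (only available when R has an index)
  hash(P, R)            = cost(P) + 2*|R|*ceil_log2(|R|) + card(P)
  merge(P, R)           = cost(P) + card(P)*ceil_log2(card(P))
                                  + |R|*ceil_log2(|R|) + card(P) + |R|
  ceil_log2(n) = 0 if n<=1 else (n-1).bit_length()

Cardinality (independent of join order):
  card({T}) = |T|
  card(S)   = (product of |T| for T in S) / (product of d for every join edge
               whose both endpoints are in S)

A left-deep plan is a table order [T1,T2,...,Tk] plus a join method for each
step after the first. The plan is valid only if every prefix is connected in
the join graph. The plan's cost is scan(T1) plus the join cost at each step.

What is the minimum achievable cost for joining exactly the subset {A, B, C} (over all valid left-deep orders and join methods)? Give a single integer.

Selinger DP over subsets of {A,B,C}:
  {C}: scan cost=150, card=150
  {A}: scan cost=40, card=40
  {B}: scan cost=100, card=100
  {AC}: card=750; try (A,hash)→780, (C,merge)→1670, (A,merge)→1780, (C,hash)→2480, (C,nl)→6040, (A,nl)→6150; best=780 via (A,hash)
  {AB}: card=200; try (B,nl_idx)→520, (A,hash)→680, (B,merge)→1120, (A,merge)→1180, (B,hash)→1480, (B,nl)→4040 …(+1); best=520 via (B,nl_idx)
  {ABC}: card=3750; try (B,hash)→2930, (C,hash)→3120, (C,merge)→3670, (B,nl_idx)→9780, (B,merge)→9830, (C,nl)→30520 …(+1); best=2930 via (B,hash)

2930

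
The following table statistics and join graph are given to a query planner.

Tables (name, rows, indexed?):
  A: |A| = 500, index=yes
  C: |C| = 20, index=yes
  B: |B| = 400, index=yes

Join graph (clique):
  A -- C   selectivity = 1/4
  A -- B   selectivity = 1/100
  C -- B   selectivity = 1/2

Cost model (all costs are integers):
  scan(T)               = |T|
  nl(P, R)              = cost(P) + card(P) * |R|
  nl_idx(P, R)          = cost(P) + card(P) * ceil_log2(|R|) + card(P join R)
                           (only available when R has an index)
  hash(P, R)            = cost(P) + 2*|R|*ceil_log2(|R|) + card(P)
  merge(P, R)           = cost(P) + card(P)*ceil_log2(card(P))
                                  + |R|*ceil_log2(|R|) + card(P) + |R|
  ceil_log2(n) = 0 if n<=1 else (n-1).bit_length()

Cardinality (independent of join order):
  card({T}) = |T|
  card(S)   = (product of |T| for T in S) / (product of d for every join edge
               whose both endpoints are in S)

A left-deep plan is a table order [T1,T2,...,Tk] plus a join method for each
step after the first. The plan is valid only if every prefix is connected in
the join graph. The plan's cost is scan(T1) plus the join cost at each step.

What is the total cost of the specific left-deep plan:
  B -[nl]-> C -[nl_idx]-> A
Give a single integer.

step 1: scan B: cost=400, card=400
step 2: join C via nl
    card(P join C) = 400*20/(2) = 4000
    cost = 400 + 400*20 = 8400
step 3: join A via nl_idx
    card(P join A) = 4000*500/(4*100) = 5000
    cost = 8400 + 4000*9 + 5000 = 49400

49400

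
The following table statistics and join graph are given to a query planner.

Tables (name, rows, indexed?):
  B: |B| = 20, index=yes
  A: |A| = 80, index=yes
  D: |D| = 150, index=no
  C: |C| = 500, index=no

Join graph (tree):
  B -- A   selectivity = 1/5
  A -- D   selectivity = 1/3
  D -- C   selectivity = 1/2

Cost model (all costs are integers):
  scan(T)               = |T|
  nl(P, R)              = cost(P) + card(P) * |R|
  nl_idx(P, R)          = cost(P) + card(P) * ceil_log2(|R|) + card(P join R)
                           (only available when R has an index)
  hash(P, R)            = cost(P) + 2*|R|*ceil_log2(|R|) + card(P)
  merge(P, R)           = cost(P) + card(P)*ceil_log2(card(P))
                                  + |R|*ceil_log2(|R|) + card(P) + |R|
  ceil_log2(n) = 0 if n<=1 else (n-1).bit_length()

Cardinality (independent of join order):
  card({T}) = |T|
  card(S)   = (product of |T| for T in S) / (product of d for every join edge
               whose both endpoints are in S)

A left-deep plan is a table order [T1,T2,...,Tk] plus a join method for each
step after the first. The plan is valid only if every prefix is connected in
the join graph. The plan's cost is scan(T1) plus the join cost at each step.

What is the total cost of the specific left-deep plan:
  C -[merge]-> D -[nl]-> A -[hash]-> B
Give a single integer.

step 1: scan C: cost=500, card=500
step 2: join D via merge
    card(P join D) = 500*150/(2) = 37500
    cost = 500 + 500*9 + 150*8 + 500 + 150 = 6850
step 3: join A via nl
    card(P join A) = 37500*80/(3) = 1000000
    cost = 6850 + 37500*80 = 3006850
step 4: join B via hash
    card(P join B) = 1000000*20/(5) = 4000000
    cost = 3006850 + 2*20*5 + 1000000 = 4007050

4007050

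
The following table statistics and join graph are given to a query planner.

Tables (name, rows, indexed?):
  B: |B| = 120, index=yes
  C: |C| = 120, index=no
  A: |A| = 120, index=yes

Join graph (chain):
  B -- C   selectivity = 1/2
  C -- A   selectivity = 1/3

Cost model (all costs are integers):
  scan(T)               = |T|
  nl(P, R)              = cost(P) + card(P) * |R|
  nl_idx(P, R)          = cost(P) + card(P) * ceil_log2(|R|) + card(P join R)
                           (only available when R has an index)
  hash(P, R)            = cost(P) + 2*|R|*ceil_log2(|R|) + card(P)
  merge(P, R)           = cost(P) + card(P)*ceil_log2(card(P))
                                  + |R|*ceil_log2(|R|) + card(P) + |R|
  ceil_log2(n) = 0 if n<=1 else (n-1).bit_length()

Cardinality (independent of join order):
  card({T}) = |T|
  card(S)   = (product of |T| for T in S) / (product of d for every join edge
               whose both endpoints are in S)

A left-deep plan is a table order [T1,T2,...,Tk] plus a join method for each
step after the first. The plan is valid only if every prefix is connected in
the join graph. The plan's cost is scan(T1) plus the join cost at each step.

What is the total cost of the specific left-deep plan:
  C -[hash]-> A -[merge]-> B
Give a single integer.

step 1: scan C: cost=120, card=120
step 2: join A via hash
    card(P join A) = 120*120/(3) = 4800
    cost = 120 + 2*120*7 + 120 = 1920
step 3: join B via merge
    card(P join B) = 4800*120/(2) = 288000
    cost = 1920 + 4800*13 + 120*7 + 4800 + 120 = 70080

70080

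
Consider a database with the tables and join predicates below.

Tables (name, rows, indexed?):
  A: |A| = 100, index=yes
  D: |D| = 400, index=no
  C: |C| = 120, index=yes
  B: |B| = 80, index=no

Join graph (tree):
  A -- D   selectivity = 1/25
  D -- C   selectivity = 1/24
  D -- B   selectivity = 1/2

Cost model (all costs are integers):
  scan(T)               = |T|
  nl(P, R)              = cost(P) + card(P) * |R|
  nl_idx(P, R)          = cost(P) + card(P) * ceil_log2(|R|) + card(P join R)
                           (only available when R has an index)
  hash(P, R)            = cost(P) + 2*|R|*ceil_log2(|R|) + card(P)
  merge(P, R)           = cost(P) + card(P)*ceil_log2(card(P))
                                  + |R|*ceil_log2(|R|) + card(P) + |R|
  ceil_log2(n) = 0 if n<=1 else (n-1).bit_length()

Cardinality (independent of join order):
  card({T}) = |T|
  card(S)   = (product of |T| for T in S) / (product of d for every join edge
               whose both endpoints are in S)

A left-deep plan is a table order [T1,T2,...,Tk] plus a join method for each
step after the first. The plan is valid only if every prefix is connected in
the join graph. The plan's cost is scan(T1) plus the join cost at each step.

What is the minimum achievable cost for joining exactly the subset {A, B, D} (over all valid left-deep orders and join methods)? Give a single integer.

Selinger DP over subsets of {A,B,D}:
  {A}: scan cost=100, card=100
  {D}: scan cost=400, card=400
  {B}: scan cost=80, card=80
  {AD}: card=1600; try (A,hash)→2200, (A,nl_idx)→4800, (D,merge)→4900, (A,merge)→5200, (D,hash)→7400, (D,nl)→40100 …(+1); best=2200 via (A,hash)
  {BD}: card=16000; try (B,hash)→1920, (D,merge)→4720, (B,merge)→5040, (D,hash)→7360, (D,nl)→32080, (B,nl)→32400; best=1920 via (B,hash)
  {ABD}: card=64000; try (B,hash)→4920, (A,hash)→19320, (B,merge)→22040, (B,nl)→130200, (A,nl_idx)→177920, (A,merge)→242720 …(+1); best=4920 via (B,hash)

4920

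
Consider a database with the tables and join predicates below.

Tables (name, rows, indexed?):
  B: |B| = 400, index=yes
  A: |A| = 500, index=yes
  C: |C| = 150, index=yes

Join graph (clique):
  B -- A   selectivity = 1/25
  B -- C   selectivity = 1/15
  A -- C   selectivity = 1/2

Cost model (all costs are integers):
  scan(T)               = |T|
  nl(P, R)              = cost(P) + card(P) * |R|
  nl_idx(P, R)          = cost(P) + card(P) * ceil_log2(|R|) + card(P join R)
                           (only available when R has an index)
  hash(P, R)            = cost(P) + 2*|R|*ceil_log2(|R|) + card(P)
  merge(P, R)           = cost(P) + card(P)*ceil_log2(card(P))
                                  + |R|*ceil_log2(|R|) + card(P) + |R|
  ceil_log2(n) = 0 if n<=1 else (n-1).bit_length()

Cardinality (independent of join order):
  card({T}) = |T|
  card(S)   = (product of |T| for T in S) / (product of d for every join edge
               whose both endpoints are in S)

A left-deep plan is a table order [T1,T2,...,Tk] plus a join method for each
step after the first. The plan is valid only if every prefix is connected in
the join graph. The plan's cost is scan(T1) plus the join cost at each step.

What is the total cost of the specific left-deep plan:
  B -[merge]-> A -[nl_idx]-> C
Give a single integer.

113400

step 1: scan B: cost=400, card=400
step 2: join A via merge
    card(P join A) = 400*500/(25) = 8000
    cost = 400 + 400*9 + 500*9 + 400 + 500 = 9400
step 3: join C via nl_idx
    card(P join C) = 8000*150/(15*2) = 40000
    cost = 9400 + 8000*8 + 40000 = 113400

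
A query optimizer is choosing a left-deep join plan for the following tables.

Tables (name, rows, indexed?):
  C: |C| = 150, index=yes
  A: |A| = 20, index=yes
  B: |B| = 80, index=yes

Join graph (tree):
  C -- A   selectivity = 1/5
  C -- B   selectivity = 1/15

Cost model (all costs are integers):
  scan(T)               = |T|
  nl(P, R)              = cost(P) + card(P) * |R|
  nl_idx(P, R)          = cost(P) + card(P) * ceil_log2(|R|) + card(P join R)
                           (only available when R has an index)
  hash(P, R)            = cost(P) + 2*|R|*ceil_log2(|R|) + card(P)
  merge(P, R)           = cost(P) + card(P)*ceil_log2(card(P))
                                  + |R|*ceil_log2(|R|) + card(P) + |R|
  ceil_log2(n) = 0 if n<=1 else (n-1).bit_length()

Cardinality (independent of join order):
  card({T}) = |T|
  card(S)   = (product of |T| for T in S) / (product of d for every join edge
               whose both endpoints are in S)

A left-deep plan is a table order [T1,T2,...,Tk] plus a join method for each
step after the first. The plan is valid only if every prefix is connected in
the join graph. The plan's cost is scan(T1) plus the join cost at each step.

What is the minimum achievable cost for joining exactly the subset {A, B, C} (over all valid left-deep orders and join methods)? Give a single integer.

2220

Selinger DP over subsets of {A,B,C}:
  {C}: scan cost=150, card=150
  {A}: scan cost=20, card=20
  {B}: scan cost=80, card=80
  {AC}: card=600; try (A,hash)→500, (C,nl_idx)→780, (C,merge)→1490, (A,nl_idx)→1500, (A,merge)→1620, (C,hash)→2440 …(+2); best=500 via (A,hash)
  {BC}: card=800; try (B,hash)→1420, (C,nl_idx)→1520, (B,nl_idx)→2000, (C,merge)→2070, (B,merge)→2140, (C,hash)→2560 …(+2); best=1420 via (B,hash)
  {ABC}: card=3200; try (B,hash)→2220, (A,hash)→2420, (B,merge)→7740, (B,nl_idx)→7900, (A,nl_idx)→8620, (A,merge)→10340 …(+2); best=2220 via (B,hash)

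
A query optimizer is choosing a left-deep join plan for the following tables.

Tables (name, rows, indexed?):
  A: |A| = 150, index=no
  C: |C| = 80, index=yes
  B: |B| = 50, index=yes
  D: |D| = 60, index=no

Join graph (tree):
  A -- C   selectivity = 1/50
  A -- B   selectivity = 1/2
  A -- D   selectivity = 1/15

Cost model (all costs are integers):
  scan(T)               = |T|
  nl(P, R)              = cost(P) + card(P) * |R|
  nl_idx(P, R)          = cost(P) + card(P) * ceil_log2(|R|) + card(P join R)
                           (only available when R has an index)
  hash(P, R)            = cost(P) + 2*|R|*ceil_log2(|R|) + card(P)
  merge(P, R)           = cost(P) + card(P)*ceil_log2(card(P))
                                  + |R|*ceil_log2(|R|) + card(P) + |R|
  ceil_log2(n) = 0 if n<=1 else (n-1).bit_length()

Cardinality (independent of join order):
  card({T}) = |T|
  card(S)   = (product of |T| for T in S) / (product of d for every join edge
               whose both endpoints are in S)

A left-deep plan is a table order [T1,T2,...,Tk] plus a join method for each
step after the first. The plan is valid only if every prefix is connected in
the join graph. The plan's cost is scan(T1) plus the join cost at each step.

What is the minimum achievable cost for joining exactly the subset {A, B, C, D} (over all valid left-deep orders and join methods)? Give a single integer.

3940

Selinger DP over subsets of {A,B,C,D}:
  {A}: scan cost=150, card=150
  {C}: scan cost=80, card=80
  {B}: scan cost=50, card=50
  {D}: scan cost=60, card=60
  {AC}: card=240; try (C,hash)→1420, (C,nl_idx)→1440, (A,merge)→2070, (C,merge)→2140, (A,hash)→2560, (A,nl)→12080 …(+1); best=1420 via (C,hash)
  {AB}: card=3750; try (B,hash)→900, (A,merge)→1750, (B,merge)→1850, (A,hash)→2500, (B,nl_idx)→4800, (A,nl)→7550 …(+1); best=900 via (B,hash)
  {AD}: card=600; try (D,hash)→1020, (A,merge)→1830, (D,merge)→1920, (A,hash)→2520, (A,nl)→9060, (D,nl)→9150; best=1020 via (D,hash)
  {ABC}: card=6000; try (B,hash)→2260, (B,merge)→3930, (C,hash)→5770, (B,nl_idx)→8860, (B,nl)→13420, (C,nl_idx)→33150 …(+2); best=2260 via (B,hash)
  {ACD}: card=960; try (D,hash)→2380, (C,hash)→2740, (D,merge)→4000, (C,nl_idx)→6180, (C,merge)→8260, (D,nl)→15820 …(+1); best=2380 via (D,hash)
  {ABD}: card=15000; try (B,hash)→2220, (D,hash)→5370, (B,merge)→7970, (B,nl_idx)→19620, (B,nl)→31020, (D,merge)→50070 …(+1); best=2220 via (B,hash)
  {ABCD}: card=24000; try (B,hash)→3940, (D,hash)→8980, (B,merge)→13290, (C,hash)→18340, (B,nl_idx)→32140, (B,nl)→50380 …(+5); best=3940 via (B,hash)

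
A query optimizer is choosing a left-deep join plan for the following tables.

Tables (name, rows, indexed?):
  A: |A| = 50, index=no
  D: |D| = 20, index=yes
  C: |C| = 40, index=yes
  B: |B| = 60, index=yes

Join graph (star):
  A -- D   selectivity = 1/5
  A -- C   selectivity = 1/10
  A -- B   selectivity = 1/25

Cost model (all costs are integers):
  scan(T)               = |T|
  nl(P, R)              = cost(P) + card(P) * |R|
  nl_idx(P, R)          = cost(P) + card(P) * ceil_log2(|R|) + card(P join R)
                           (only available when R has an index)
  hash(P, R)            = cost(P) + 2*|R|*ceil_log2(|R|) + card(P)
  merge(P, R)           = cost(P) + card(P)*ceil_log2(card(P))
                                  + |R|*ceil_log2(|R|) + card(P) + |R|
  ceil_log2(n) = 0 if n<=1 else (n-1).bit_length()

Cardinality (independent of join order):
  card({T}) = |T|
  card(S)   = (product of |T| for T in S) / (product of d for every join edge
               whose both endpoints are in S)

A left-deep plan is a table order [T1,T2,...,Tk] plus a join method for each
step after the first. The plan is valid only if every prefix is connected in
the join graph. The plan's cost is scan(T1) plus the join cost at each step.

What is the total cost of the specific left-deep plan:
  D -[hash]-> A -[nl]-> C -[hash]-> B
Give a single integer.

10160

step 1: scan D: cost=20, card=20
step 2: join A via hash
    card(P join A) = 20*50/(5) = 200
    cost = 20 + 2*50*6 + 20 = 640
step 3: join C via nl
    card(P join C) = 200*40/(10) = 800
    cost = 640 + 200*40 = 8640
step 4: join B via hash
    card(P join B) = 800*60/(25) = 1920
    cost = 8640 + 2*60*6 + 800 = 10160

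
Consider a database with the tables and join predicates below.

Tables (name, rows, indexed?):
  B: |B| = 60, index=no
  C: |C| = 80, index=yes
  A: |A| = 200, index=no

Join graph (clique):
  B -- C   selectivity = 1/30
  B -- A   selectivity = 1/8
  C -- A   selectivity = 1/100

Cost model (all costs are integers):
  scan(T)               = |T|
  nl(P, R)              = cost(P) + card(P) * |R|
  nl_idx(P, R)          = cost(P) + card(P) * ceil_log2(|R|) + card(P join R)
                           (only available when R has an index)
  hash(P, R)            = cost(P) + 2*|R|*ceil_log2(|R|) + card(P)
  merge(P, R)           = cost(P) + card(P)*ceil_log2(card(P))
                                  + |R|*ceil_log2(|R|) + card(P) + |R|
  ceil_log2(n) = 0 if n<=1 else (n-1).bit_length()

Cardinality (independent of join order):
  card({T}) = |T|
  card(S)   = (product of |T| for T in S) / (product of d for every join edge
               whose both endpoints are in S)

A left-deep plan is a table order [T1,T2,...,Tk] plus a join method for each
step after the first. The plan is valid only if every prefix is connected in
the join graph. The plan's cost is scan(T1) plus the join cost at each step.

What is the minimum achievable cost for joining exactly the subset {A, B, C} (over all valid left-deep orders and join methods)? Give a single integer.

2400

Selinger DP over subsets of {A,B,C}:
  {B}: scan cost=60, card=60
  {C}: scan cost=80, card=80
  {A}: scan cost=200, card=200
  {BC}: card=160; try (C,nl_idx)→640, (B,hash)→880, (C,merge)→1120, (B,merge)→1140, (C,hash)→1240, (C,nl)→4860 …(+1); best=640 via (C,nl_idx)
  {AB}: card=1500; try (B,hash)→1120, (A,merge)→2280, (B,merge)→2420, (A,hash)→3320, (A,nl)→12060, (B,nl)→12200; best=1120 via (B,hash)
  {AC}: card=160; try (C,hash)→1520, (C,nl_idx)→1760, (A,merge)→2520, (C,merge)→2640, (A,hash)→3360, (A,nl)→16080 …(+1); best=1520 via (C,hash)
  {ABC}: card=40; try (B,hash)→2400, (B,merge)→3380, (C,hash)→3740, (A,merge)→3880, (A,hash)→4000, (B,nl)→11120 …(+4); best=2400 via (B,hash)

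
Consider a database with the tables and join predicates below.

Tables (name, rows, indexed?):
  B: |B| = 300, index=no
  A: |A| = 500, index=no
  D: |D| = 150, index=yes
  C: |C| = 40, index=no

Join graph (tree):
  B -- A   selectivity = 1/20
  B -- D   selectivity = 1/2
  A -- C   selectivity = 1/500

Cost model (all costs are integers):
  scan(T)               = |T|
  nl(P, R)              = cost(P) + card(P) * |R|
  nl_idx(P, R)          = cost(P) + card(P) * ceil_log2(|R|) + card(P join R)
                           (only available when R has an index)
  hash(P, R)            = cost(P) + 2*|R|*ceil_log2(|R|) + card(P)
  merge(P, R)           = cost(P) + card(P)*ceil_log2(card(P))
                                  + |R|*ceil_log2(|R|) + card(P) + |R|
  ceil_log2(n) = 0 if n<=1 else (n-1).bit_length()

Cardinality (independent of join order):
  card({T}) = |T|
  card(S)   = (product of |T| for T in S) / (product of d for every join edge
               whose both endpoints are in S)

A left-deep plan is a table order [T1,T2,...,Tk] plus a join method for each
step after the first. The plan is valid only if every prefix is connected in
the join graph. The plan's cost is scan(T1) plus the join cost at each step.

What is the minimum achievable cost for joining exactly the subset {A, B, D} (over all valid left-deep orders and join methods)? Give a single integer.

Selinger DP over subsets of {A,B,D}:
  {B}: scan cost=300, card=300
  {A}: scan cost=500, card=500
  {D}: scan cost=150, card=150
  {AB}: card=7500; try (B,hash)→6400, (A,merge)→8300, (B,merge)→8500, (A,hash)→9600, (A,nl)→150300, (B,nl)→150500; best=6400 via (B,hash)
  {BD}: card=22500; try (D,hash)→3000, (B,merge)→4500, (D,merge)→4650, (B,hash)→5700, (D,nl_idx)→25200, (B,nl)→45150 …(+1); best=3000 via (D,hash)
  {ABD}: card=562500; try (D,hash)→16300, (A,hash)→34500, (D,merge)→112750, (A,merge)→368000, (D,nl_idx)→628900, (D,nl)→1131400 …(+1); best=16300 via (D,hash)

16300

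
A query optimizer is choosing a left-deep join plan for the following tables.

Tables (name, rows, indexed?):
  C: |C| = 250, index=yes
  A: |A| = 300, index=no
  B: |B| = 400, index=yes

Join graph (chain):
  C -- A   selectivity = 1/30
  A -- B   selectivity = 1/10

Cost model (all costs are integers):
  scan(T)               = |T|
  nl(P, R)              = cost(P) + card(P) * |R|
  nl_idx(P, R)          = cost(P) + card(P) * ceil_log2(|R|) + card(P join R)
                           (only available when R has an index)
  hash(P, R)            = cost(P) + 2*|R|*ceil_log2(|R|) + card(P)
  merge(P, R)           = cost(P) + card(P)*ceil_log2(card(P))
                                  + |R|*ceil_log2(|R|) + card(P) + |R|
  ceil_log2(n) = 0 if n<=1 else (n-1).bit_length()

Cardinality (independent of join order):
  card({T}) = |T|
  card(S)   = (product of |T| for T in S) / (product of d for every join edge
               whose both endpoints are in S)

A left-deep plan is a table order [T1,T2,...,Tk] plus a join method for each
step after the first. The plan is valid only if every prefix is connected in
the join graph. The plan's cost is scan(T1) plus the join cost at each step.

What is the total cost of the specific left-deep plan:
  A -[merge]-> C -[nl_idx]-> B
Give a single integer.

128050

step 1: scan A: cost=300, card=300
step 2: join C via merge
    card(P join C) = 300*250/(30) = 2500
    cost = 300 + 300*9 + 250*8 + 300 + 250 = 5550
step 3: join B via nl_idx
    card(P join B) = 2500*400/(10) = 100000
    cost = 5550 + 2500*9 + 100000 = 128050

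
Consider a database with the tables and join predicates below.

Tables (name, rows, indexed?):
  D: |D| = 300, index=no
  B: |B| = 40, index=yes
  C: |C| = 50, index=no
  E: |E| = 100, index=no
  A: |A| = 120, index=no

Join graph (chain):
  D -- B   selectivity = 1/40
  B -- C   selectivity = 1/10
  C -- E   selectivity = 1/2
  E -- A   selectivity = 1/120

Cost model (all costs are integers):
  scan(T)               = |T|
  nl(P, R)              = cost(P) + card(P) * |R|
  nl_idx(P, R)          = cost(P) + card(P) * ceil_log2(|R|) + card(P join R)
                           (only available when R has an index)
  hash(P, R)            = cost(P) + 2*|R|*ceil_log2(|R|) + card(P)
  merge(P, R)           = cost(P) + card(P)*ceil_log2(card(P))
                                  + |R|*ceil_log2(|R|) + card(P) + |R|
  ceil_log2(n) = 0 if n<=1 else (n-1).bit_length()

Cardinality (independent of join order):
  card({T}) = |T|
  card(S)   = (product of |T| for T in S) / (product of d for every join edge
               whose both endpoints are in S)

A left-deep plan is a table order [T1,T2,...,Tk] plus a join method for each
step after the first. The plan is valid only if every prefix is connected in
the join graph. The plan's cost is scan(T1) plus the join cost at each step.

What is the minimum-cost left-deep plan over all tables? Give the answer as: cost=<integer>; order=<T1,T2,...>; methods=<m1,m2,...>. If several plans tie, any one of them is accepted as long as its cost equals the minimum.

Selinger DP (subsets sized 1..n):
  {D}: scan cost=300, card=300
  {B}: scan cost=40, card=40
  {C}: scan cost=50, card=50
  {E}: scan cost=100, card=100
  {A}: scan cost=120, card=120
  {BD}: card=300; try (B,hash)→1080, (B,nl_idx)→2400, (D,merge)→3320, (B,merge)→3580, (D,hash)→5480, (D,nl)→12040 …(+1); best=1080 via (B,hash)
  {BC}: card=200; try (B,nl_idx)→550, (B,hash)→580, (C,merge)→670, (C,hash)→680, (B,merge)→680, (C,nl)→2040 …(+1); best=550 via (B,nl_idx)
  {CE}: card=2500; try (C,hash)→800, (E,merge)→1200, (C,merge)→1250, (E,hash)→1500, (E,nl)→5050, (C,nl)→5100; best=800 via (C,hash)
  {AE}: card=100; try (E,hash)→1640, (A,merge)→1860, (E,merge)→1880, (A,hash)→1880, (A,nl)→12100, (E,nl)→12120; best=1640 via (E,hash)
  {BCD}: card=1500; try (C,hash)→1980, (C,merge)→4430, (D,merge)→5350, (D,hash)→6150, (C,nl)→16080, (D,nl)→60550; best=1980 via (C,hash)
  {BCE}: card=10000; try (E,hash)→2150, (E,merge)→3150, (B,hash)→3780, (E,nl)→20550, (B,nl_idx)→25800, (B,merge)→33580 …(+1); best=2150 via (E,hash)
  {ACE}: card=2500; try (C,hash)→2340, (C,merge)→2790, (A,hash)→4980, (C,nl)→6640, (A,merge)→34260, (A,nl)→300800; best=2340 via (C,hash)
  {BCDE}: card=75000; try (E,hash)→4880, (D,hash)→17550, (E,merge)→20780, (E,nl)→151980, (D,merge)→155150, (D,nl)→3002150; best=4880 via (E,hash)
  {ABCE}: card=10000; try (B,hash)→5320, (A,hash)→13830, (B,nl_idx)→27340, (B,merge)→35120, (B,nl)→102340, (A,merge)→153110 …(+1); best=5320 via (B,hash)
  {ABCDE}: card=75000; try (D,hash)→20720, (A,hash)→81560, (D,merge)→158320, (A,merge)→1355840, (D,nl)→3005320, (A,nl)→9004880; best=20720 via (D,hash)

cost=20720; order=A,E,C,B,D; methods=hash,hash,hash,hash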